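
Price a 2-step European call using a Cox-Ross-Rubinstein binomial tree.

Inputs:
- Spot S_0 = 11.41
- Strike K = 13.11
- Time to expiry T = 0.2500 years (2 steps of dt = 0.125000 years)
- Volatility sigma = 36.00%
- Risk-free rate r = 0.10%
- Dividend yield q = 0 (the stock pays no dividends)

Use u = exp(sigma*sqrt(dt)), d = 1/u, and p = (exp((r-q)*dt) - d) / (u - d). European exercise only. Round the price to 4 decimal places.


Answer: Price = V(0,0) = 0.3531

Derivation:
dt = T/N = 0.125000
u = exp(sigma*sqrt(dt)) = 1.135734; d = 1/u = 0.880488
p = (exp((r-q)*dt) - d) / (u - d) = 0.468713
Discount per step: exp(-r*dt) = 0.999875
Stock lattice S(k, i) with i counting down-moves:
  k=0: S(0,0) = 11.4100
  k=1: S(1,0) = 12.9587; S(1,1) = 10.0464
  k=2: S(2,0) = 14.7177; S(2,1) = 11.4100; S(2,2) = 8.8457
Terminal payoffs V(N, i) = max(S_T - K, 0):
  V(2,0) = 1.607667; V(2,1) = 0.000000; V(2,2) = 0.000000
Backward induction: V(k, i) = exp(-r*dt) * [p * V(k+1, i) + (1-p) * V(k+1, i+1)].
  V(1,0) = exp(-r*dt) * [p*1.607667 + (1-p)*0.000000] = 0.753440
  V(1,1) = exp(-r*dt) * [p*0.000000 + (1-p)*0.000000] = 0.000000
  V(0,0) = exp(-r*dt) * [p*0.753440 + (1-p)*0.000000] = 0.353103


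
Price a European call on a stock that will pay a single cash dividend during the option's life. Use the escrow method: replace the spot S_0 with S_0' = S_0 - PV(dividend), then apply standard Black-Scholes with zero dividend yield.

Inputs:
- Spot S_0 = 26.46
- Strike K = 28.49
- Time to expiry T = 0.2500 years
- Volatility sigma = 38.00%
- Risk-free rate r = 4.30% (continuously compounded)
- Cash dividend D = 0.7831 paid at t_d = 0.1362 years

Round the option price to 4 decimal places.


PV(D) = D * exp(-r * t_d) = 0.7831 * 0.99416052 = 0.77852710
S_0' = S_0 - PV(D) = 26.4600 - 0.77852710 = 25.68147290
d1 = (ln(S_0'/K) + (r + sigma^2/2)*T) / (sigma*sqrt(T)) = -0.39464903
d2 = d1 - sigma*sqrt(T) = -0.58464903
exp(-rT) = 0.98930757
N(d1) = 0.34655096; N(d2) = 0.27939187
C = S_0' * N(d1) - K * exp(-rT) * N(d2) = 25.68147290 * 0.34655096 - 28.4900 * 0.98930757 * 0.27939187 = 1.0252

Answer: Price = 1.0252


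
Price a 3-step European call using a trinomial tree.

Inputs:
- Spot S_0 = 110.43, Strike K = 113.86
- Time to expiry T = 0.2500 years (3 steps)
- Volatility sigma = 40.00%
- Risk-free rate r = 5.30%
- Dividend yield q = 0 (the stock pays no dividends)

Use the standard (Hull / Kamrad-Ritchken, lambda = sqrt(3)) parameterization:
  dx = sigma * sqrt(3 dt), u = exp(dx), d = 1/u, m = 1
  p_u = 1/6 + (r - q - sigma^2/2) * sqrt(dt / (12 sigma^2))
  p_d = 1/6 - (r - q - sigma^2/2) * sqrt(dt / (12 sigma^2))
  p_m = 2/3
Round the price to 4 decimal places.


Answer: Price = V(0,0) = 7.6965

Derivation:
dt = T/N = 0.083333; dx = sigma*sqrt(3*dt) = 0.200000
u = exp(dx) = 1.221403; d = 1/u = 0.818731
p_u = 0.161042, p_m = 0.666667, p_d = 0.172292
Discount per step: exp(-r*dt) = 0.995593
Stock lattice S(k, j) with j the centered position index:
  k=0: S(0,+0) = 110.4300
  k=1: S(1,-1) = 90.4124; S(1,+0) = 110.4300; S(1,+1) = 134.8795
  k=2: S(2,-2) = 74.0234; S(2,-1) = 90.4124; S(2,+0) = 110.4300; S(2,+1) = 134.8795; S(2,+2) = 164.7422
  k=3: S(3,-3) = 60.6053; S(3,-2) = 74.0234; S(3,-1) = 90.4124; S(3,+0) = 110.4300; S(3,+1) = 134.8795; S(3,+2) = 164.7422; S(3,+3) = 201.2166
Terminal payoffs V(N, j) = max(S_T - K, 0):
  V(3,-3) = 0.000000; V(3,-2) = 0.000000; V(3,-1) = 0.000000; V(3,+0) = 0.000000; V(3,+1) = 21.019507; V(3,+2) = 50.882201; V(3,+3) = 87.356579
Backward induction: V(k, j) = exp(-r*dt) * [p_u * V(k+1, j+1) + p_m * V(k+1, j) + p_d * V(k+1, j-1)]
  V(2,-2) = exp(-r*dt) * [p_u*0.000000 + p_m*0.000000 + p_d*0.000000] = 0.000000
  V(2,-1) = exp(-r*dt) * [p_u*0.000000 + p_m*0.000000 + p_d*0.000000] = 0.000000
  V(2,+0) = exp(-r*dt) * [p_u*21.019507 + p_m*0.000000 + p_d*0.000000] = 3.370099
  V(2,+1) = exp(-r*dt) * [p_u*50.882201 + p_m*21.019507 + p_d*0.000000] = 22.109294
  V(2,+2) = exp(-r*dt) * [p_u*87.356579 + p_m*50.882201 + p_d*21.019507] = 51.383557
  V(1,-1) = exp(-r*dt) * [p_u*3.370099 + p_m*0.000000 + p_d*0.000000] = 0.540335
  V(1,+0) = exp(-r*dt) * [p_u*22.109294 + p_m*3.370099 + p_d*0.000000] = 5.781658
  V(1,+1) = exp(-r*dt) * [p_u*51.383557 + p_m*22.109294 + p_d*3.370099] = 23.491081
  V(0,+0) = exp(-r*dt) * [p_u*23.491081 + p_m*5.781658 + p_d*0.540335] = 7.696508


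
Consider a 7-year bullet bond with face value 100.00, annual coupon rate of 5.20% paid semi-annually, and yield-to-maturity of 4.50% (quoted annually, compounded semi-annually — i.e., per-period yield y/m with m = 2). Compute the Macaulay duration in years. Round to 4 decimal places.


Coupon per period c = face * coupon_rate / m = 2.600000
Periods per year m = 2; per-period yield y/m = 0.022500
Number of cashflows N = 14
Cashflows (t years, CF_t, discount factor 1/(1+y/m)^(m*t), PV):
  t = 0.5000: CF_t = 2.600000, DF = 0.977995, PV = 2.542787
  t = 1.0000: CF_t = 2.600000, DF = 0.956474, PV = 2.486834
  t = 1.5000: CF_t = 2.600000, DF = 0.935427, PV = 2.432111
  t = 2.0000: CF_t = 2.600000, DF = 0.914843, PV = 2.378593
  t = 2.5000: CF_t = 2.600000, DF = 0.894712, PV = 2.326252
  t = 3.0000: CF_t = 2.600000, DF = 0.875024, PV = 2.275063
  t = 3.5000: CF_t = 2.600000, DF = 0.855769, PV = 2.225001
  t = 4.0000: CF_t = 2.600000, DF = 0.836938, PV = 2.176040
  t = 4.5000: CF_t = 2.600000, DF = 0.818522, PV = 2.128156
  t = 5.0000: CF_t = 2.600000, DF = 0.800510, PV = 2.081326
  t = 5.5000: CF_t = 2.600000, DF = 0.782895, PV = 2.035527
  t = 6.0000: CF_t = 2.600000, DF = 0.765667, PV = 1.990735
  t = 6.5000: CF_t = 2.600000, DF = 0.748819, PV = 1.946930
  t = 7.0000: CF_t = 102.600000, DF = 0.732341, PV = 75.138224
Price P = sum_t PV_t = 104.163579
Macaulay numerator sum_t t * PV_t:
  t * PV_t at t = 0.5000: 1.271394
  t * PV_t at t = 1.0000: 2.486834
  t * PV_t at t = 1.5000: 3.648167
  t * PV_t at t = 2.0000: 4.757185
  t * PV_t at t = 2.5000: 5.815630
  t * PV_t at t = 3.0000: 6.825189
  t * PV_t at t = 3.5000: 7.787502
  t * PV_t at t = 4.0000: 8.704159
  t * PV_t at t = 4.5000: 9.576703
  t * PV_t at t = 5.0000: 10.406632
  t * PV_t at t = 5.5000: 11.195398
  t * PV_t at t = 6.0000: 11.944413
  t * PV_t at t = 6.5000: 12.655042
  t * PV_t at t = 7.0000: 525.967570
Macaulay duration D = (sum_t t * PV_t) / P = 623.041817 / 104.163579 = 5.981379

Answer: Macaulay duration = 5.9814 years


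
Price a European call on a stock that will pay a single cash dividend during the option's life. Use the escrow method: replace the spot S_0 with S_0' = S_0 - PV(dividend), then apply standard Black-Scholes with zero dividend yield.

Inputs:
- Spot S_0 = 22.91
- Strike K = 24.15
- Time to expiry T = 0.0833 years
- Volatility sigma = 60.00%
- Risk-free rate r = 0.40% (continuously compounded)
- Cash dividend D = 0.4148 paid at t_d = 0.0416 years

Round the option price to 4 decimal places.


Answer: Price = 0.9173

Derivation:
PV(D) = D * exp(-r * t_d) = 0.4148 * 0.99983361 = 0.41473098
S_0' = S_0 - PV(D) = 22.9100 - 0.41473098 = 22.49526902
d1 = (ln(S_0'/K) + (r + sigma^2/2)*T) / (sigma*sqrt(T)) = -0.32137217
d2 = d1 - sigma*sqrt(T) = -0.49454261
exp(-rT) = 0.99966686
N(d1) = 0.37396419; N(d2) = 0.31046151
C = S_0' * N(d1) - K * exp(-rT) * N(d2) = 22.49526902 * 0.37396419 - 24.1500 * 0.99966686 * 0.31046151 = 0.9173


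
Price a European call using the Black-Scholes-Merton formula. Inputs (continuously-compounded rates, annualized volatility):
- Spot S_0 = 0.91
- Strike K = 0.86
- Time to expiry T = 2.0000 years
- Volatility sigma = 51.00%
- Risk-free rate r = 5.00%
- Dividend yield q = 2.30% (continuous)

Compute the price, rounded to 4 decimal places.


d1 = (ln(S/K) + (r - q + 0.5*sigma^2) * T) / (sigma * sqrt(T)) = 0.51384786
d2 = d1 - sigma * sqrt(T) = -0.20740106
exp(-rT) = 0.90483742; exp(-qT) = 0.95504196
C = S_0 * exp(-qT) * N(d1) - K * exp(-rT) * N(d2)
N(d1) = 0.69632082; N(d2) = 0.41784833
C = 0.9100 * 0.95504196 * 0.69632082 - 0.8600 * 0.90483742 * 0.41784833 = 0.2800

Answer: Price = 0.2800


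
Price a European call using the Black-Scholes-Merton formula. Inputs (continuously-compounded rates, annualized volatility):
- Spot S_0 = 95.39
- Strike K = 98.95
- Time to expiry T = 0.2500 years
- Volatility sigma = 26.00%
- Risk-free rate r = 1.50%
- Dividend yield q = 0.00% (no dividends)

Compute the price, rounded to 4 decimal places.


Answer: Price = 3.5913

Derivation:
d1 = (ln(S/K) + (r - q + 0.5*sigma^2) * T) / (sigma * sqrt(T)) = -0.18800708
d2 = d1 - sigma * sqrt(T) = -0.31800708
exp(-rT) = 0.99625702; exp(-qT) = 1.00000000
C = S_0 * exp(-qT) * N(d1) - K * exp(-rT) * N(d2)
N(d1) = 0.42543555; N(d2) = 0.37523978
C = 95.3900 * 1.00000000 * 0.42543555 - 98.9500 * 0.99625702 * 0.37523978 = 3.5913


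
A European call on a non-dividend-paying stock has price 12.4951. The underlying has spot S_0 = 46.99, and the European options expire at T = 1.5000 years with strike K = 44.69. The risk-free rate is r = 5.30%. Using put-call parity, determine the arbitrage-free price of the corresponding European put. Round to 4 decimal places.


Answer: Put price = 6.7798

Derivation:
Put-call parity: C - P = S_0 * exp(-qT) - K * exp(-rT).
S_0 * exp(-qT) = 46.9900 * 1.00000000 = 46.99000000
K * exp(-rT) = 44.6900 * 0.92357802 = 41.27470171
P = C - S*exp(-qT) + K*exp(-rT)
P = 12.4951 - 46.99000000 + 41.27470171 = 6.7798


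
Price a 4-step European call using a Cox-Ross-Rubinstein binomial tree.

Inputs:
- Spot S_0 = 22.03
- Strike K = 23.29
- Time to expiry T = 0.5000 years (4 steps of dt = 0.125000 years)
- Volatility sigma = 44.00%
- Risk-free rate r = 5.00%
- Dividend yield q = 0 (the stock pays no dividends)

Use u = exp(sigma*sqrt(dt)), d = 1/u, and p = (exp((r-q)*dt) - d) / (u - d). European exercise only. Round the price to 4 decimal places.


dt = T/N = 0.125000
u = exp(sigma*sqrt(dt)) = 1.168316; d = 1/u = 0.855933
p = (exp((r-q)*dt) - d) / (u - d) = 0.481257
Discount per step: exp(-r*dt) = 0.993769
Stock lattice S(k, i) with i counting down-moves:
  k=0: S(0,0) = 22.0300
  k=1: S(1,0) = 25.7380; S(1,1) = 18.8562
  k=2: S(2,0) = 30.0701; S(2,1) = 22.0300; S(2,2) = 16.1396
  k=3: S(3,0) = 35.1314; S(3,1) = 25.7380; S(3,2) = 18.8562; S(3,3) = 13.8144
  k=4: S(4,0) = 41.0446; S(4,1) = 30.0701; S(4,2) = 22.0300; S(4,3) = 16.1396; S(4,4) = 11.8242
Terminal payoffs V(N, i) = max(S_T - K, 0):
  V(4,0) = 17.754594; V(4,1) = 6.780125; V(4,2) = 0.000000; V(4,3) = 0.000000; V(4,4) = 0.000000
Backward induction: V(k, i) = exp(-r*dt) * [p * V(k+1, i) + (1-p) * V(k+1, i+1)].
  V(3,0) = exp(-r*dt) * [p*17.754594 + (1-p)*6.780125] = 11.986520
  V(3,1) = exp(-r*dt) * [p*6.780125 + (1-p)*0.000000] = 3.242656
  V(3,2) = exp(-r*dt) * [p*0.000000 + (1-p)*0.000000] = 0.000000
  V(3,3) = exp(-r*dt) * [p*0.000000 + (1-p)*0.000000] = 0.000000
  V(2,0) = exp(-r*dt) * [p*11.986520 + (1-p)*3.242656] = 7.404284
  V(2,1) = exp(-r*dt) * [p*3.242656 + (1-p)*0.000000] = 1.550829
  V(2,2) = exp(-r*dt) * [p*0.000000 + (1-p)*0.000000] = 0.000000
  V(1,0) = exp(-r*dt) * [p*7.404284 + (1-p)*1.550829] = 4.340634
  V(1,1) = exp(-r*dt) * [p*1.550829 + (1-p)*0.000000] = 0.741698
  V(0,0) = exp(-r*dt) * [p*4.340634 + (1-p)*0.741698] = 2.458301

Answer: Price = V(0,0) = 2.4583


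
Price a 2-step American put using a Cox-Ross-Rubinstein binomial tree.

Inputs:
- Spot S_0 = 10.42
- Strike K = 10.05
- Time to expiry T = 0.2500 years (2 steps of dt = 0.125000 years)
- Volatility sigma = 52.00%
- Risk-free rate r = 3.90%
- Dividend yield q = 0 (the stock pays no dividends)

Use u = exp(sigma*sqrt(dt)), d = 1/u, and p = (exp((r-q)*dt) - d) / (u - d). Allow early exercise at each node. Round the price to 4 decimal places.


dt = T/N = 0.125000
u = exp(sigma*sqrt(dt)) = 1.201833; d = 1/u = 0.832062
p = (exp((r-q)*dt) - d) / (u - d) = 0.467383
Discount per step: exp(-r*dt) = 0.995137
Stock lattice S(k, i) with i counting down-moves:
  k=0: S(0,0) = 10.4200
  k=1: S(1,0) = 12.5231; S(1,1) = 8.6701
  k=2: S(2,0) = 15.0507; S(2,1) = 10.4200; S(2,2) = 7.2141
Terminal payoffs V(N, i) = max(K - S_T, 0):
  V(2,0) = 0.000000; V(2,1) = 0.000000; V(2,2) = 2.835943
Backward induction: V(k, i) = exp(-r*dt) * [p * V(k+1, i) + (1-p) * V(k+1, i+1)]; then take max(V_cont, immediate exercise) for American.
  V(1,0) = exp(-r*dt) * [p*0.000000 + (1-p)*0.000000] = 0.000000; exercise = 0.000000; V(1,0) = max -> 0.000000
  V(1,1) = exp(-r*dt) * [p*0.000000 + (1-p)*2.835943] = 1.503125; exercise = 1.379909; V(1,1) = max -> 1.503125
  V(0,0) = exp(-r*dt) * [p*0.000000 + (1-p)*1.503125] = 0.796697; exercise = 0.000000; V(0,0) = max -> 0.796697

Answer: Price = V(0,0) = 0.7967


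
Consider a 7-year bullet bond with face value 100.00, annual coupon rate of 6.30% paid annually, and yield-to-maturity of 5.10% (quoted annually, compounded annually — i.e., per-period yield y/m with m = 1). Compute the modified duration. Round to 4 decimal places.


Answer: Modified duration = 5.6264

Derivation:
Coupon per period c = face * coupon_rate / m = 6.300000
Periods per year m = 1; per-period yield y/m = 0.051000
Number of cashflows N = 7
Cashflows (t years, CF_t, discount factor 1/(1+y/m)^(m*t), PV):
  t = 1.0000: CF_t = 6.300000, DF = 0.951475, PV = 5.994291
  t = 2.0000: CF_t = 6.300000, DF = 0.905304, PV = 5.703417
  t = 3.0000: CF_t = 6.300000, DF = 0.861374, PV = 5.426657
  t = 4.0000: CF_t = 6.300000, DF = 0.819576, PV = 5.163328
  t = 5.0000: CF_t = 6.300000, DF = 0.779806, PV = 4.912776
  t = 6.0000: CF_t = 6.300000, DF = 0.741965, PV = 4.674383
  t = 7.0000: CF_t = 106.300000, DF = 0.705961, PV = 75.043702
Price P = sum_t PV_t = 106.918554
First compute Macaulay numerator sum_t t * PV_t:
  t * PV_t at t = 1.0000: 5.994291
  t * PV_t at t = 2.0000: 11.406834
  t * PV_t at t = 3.0000: 16.279972
  t * PV_t at t = 4.0000: 20.653311
  t * PV_t at t = 5.0000: 24.563880
  t * PV_t at t = 6.0000: 28.046295
  t * PV_t at t = 7.0000: 525.305917
Macaulay duration D = 632.250500 / 106.918554 = 5.913384
Modified duration = D / (1 + y/m) = 5.913384 / (1 + 0.051000) = 5.626436


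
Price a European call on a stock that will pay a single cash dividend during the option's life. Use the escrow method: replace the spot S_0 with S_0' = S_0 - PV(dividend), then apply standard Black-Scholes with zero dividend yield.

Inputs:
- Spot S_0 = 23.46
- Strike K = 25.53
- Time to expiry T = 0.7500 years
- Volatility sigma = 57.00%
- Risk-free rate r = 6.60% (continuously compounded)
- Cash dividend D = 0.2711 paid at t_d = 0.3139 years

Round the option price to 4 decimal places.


Answer: Price = 4.0980

Derivation:
PV(D) = D * exp(-r * t_d) = 0.2711 * 0.97949573 = 0.26554129
S_0' = S_0 - PV(D) = 23.4600 - 0.26554129 = 23.19445871
d1 = (ln(S_0'/K) + (r + sigma^2/2)*T) / (sigma*sqrt(T)) = 0.15273785
d2 = d1 - sigma*sqrt(T) = -0.34089663
exp(-rT) = 0.95170516
N(d1) = 0.56069750; N(d2) = 0.36659070
C = S_0' * N(d1) - K * exp(-rT) * N(d2) = 23.19445871 * 0.56069750 - 25.5300 * 0.95170516 * 0.36659070 = 4.0980


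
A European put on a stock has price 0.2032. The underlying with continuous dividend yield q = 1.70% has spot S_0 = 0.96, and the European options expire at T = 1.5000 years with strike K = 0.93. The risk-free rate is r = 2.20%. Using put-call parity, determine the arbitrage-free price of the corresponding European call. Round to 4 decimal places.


Answer: Call price = 0.2392

Derivation:
Put-call parity: C - P = S_0 * exp(-qT) - K * exp(-rT).
S_0 * exp(-qT) = 0.9600 * 0.97482238 = 0.93582948
K * exp(-rT) = 0.9300 * 0.96753856 = 0.89981086
C = P + S*exp(-qT) - K*exp(-rT)
C = 0.2032 + 0.93582948 - 0.89981086 = 0.2392


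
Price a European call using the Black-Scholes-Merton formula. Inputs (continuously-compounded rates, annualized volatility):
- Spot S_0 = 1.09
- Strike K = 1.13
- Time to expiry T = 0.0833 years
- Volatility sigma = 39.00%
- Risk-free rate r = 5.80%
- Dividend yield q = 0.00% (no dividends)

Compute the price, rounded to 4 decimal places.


Answer: Price = 0.0343

Derivation:
d1 = (ln(S/K) + (r - q + 0.5*sigma^2) * T) / (sigma * sqrt(T)) = -0.22097902
d2 = d1 - sigma * sqrt(T) = -0.33353980
exp(-rT) = 0.99518025; exp(-qT) = 1.00000000
C = S_0 * exp(-qT) * N(d1) - K * exp(-rT) * N(d2)
N(d1) = 0.41255438; N(d2) = 0.36936343
C = 1.0900 * 1.00000000 * 0.41255438 - 1.1300 * 0.99518025 * 0.36936343 = 0.0343


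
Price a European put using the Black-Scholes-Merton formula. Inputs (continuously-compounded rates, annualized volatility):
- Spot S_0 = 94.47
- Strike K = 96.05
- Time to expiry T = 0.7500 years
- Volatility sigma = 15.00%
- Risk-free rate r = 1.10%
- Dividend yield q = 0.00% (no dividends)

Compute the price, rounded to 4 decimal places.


Answer: Price = 5.3184

Derivation:
d1 = (ln(S/K) + (r - q + 0.5*sigma^2) * T) / (sigma * sqrt(T)) = 0.00077699
d2 = d1 - sigma * sqrt(T) = -0.12912682
exp(-rT) = 0.99178394; exp(-qT) = 1.00000000
P = K * exp(-rT) * N(-d2) - S_0 * exp(-qT) * N(-d1)
N(-d1) = 0.49969002; N(-d2) = 0.55137135
P = 96.0500 * 0.99178394 * 0.55137135 - 94.4700 * 1.00000000 * 0.49969002 = 5.3184


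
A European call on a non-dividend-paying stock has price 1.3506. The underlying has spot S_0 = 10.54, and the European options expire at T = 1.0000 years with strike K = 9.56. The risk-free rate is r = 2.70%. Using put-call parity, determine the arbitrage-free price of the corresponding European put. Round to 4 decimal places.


Put-call parity: C - P = S_0 * exp(-qT) - K * exp(-rT).
S_0 * exp(-qT) = 10.5400 * 1.00000000 = 10.54000000
K * exp(-rT) = 9.5600 * 0.97336124 = 9.30533347
P = C - S*exp(-qT) + K*exp(-rT)
P = 1.3506 - 10.54000000 + 9.30533347 = 0.1159

Answer: Put price = 0.1159


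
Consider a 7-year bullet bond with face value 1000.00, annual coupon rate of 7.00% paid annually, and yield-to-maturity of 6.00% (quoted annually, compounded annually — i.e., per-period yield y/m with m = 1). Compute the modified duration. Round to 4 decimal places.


Coupon per period c = face * coupon_rate / m = 70.000000
Periods per year m = 1; per-period yield y/m = 0.060000
Number of cashflows N = 7
Cashflows (t years, CF_t, discount factor 1/(1+y/m)^(m*t), PV):
  t = 1.0000: CF_t = 70.000000, DF = 0.943396, PV = 66.037736
  t = 2.0000: CF_t = 70.000000, DF = 0.889996, PV = 62.299751
  t = 3.0000: CF_t = 70.000000, DF = 0.839619, PV = 58.773350
  t = 4.0000: CF_t = 70.000000, DF = 0.792094, PV = 55.446556
  t = 5.0000: CF_t = 70.000000, DF = 0.747258, PV = 52.308072
  t = 6.0000: CF_t = 70.000000, DF = 0.704961, PV = 49.347238
  t = 7.0000: CF_t = 1070.000000, DF = 0.665057, PV = 711.611112
Price P = sum_t PV_t = 1055.823814
First compute Macaulay numerator sum_t t * PV_t:
  t * PV_t at t = 1.0000: 66.037736
  t * PV_t at t = 2.0000: 124.599502
  t * PV_t at t = 3.0000: 176.320049
  t * PV_t at t = 4.0000: 221.786226
  t * PV_t at t = 5.0000: 261.540361
  t * PV_t at t = 6.0000: 296.083427
  t * PV_t at t = 7.0000: 4981.277781
Macaulay duration D = 6127.645081 / 1055.823814 = 5.803663
Modified duration = D / (1 + y/m) = 5.803663 / (1 + 0.060000) = 5.475153

Answer: Modified duration = 5.4752


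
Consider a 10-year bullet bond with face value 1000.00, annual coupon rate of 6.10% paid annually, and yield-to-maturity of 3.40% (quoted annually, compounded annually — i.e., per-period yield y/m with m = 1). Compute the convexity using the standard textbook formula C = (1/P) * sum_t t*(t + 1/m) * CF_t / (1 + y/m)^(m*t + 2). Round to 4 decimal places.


Coupon per period c = face * coupon_rate / m = 61.000000
Periods per year m = 1; per-period yield y/m = 0.034000
Number of cashflows N = 10
Cashflows (t years, CF_t, discount factor 1/(1+y/m)^(m*t), PV):
  t = 1.0000: CF_t = 61.000000, DF = 0.967118, PV = 58.994197
  t = 2.0000: CF_t = 61.000000, DF = 0.935317, PV = 57.054349
  t = 3.0000: CF_t = 61.000000, DF = 0.904562, PV = 55.178288
  t = 4.0000: CF_t = 61.000000, DF = 0.874818, PV = 53.363915
  t = 5.0000: CF_t = 61.000000, DF = 0.846052, PV = 51.609202
  t = 6.0000: CF_t = 61.000000, DF = 0.818233, PV = 49.912187
  t = 7.0000: CF_t = 61.000000, DF = 0.791327, PV = 48.270974
  t = 8.0000: CF_t = 61.000000, DF = 0.765307, PV = 46.683727
  t = 9.0000: CF_t = 61.000000, DF = 0.740142, PV = 45.148673
  t = 10.0000: CF_t = 1061.000000, DF = 0.715805, PV = 759.468903
Price P = sum_t PV_t = 1225.684416
Convexity numerator sum_t t*(t + 1/m) * CF_t / (1+y/m)^(m*t + 2):
  t = 1.0000: term = 110.356575
  t = 2.0000: term = 320.183487
  t = 3.0000: term = 619.310420
  t = 4.0000: term = 998.243746
  t = 5.0000: term = 1448.129226
  t = 6.0000: term = 1960.716553
  t = 7.0000: term = 2528.325665
  t = 8.0000: term = 3143.814726
  t = 9.0000: term = 3800.549717
  t = 10.0000: term = 78137.876400
Convexity = (1/P) * sum = 93067.506515 / 1225.684416 = 75.931052

Answer: Convexity = 75.9311


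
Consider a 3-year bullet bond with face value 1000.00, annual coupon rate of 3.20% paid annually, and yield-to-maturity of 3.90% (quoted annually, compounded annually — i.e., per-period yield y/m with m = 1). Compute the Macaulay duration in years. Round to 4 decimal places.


Coupon per period c = face * coupon_rate / m = 32.000000
Periods per year m = 1; per-period yield y/m = 0.039000
Number of cashflows N = 3
Cashflows (t years, CF_t, discount factor 1/(1+y/m)^(m*t), PV):
  t = 1.0000: CF_t = 32.000000, DF = 0.962464, PV = 30.798845
  t = 2.0000: CF_t = 32.000000, DF = 0.926337, PV = 29.642777
  t = 3.0000: CF_t = 1032.000000, DF = 0.891566, PV = 920.095813
Price P = sum_t PV_t = 980.537435
Macaulay numerator sum_t t * PV_t:
  t * PV_t at t = 1.0000: 30.798845
  t * PV_t at t = 2.0000: 59.285554
  t * PV_t at t = 3.0000: 2760.287440
Macaulay duration D = (sum_t t * PV_t) / P = 2850.371839 / 980.537435 = 2.906949

Answer: Macaulay duration = 2.9069 years


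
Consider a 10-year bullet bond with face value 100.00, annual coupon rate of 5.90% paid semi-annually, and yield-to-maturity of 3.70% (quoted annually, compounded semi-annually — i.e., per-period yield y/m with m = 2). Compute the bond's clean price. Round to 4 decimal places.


Coupon per period c = face * coupon_rate / m = 2.950000
Periods per year m = 2; per-period yield y/m = 0.018500
Number of cashflows N = 20
Cashflows (t years, CF_t, discount factor 1/(1+y/m)^(m*t), PV):
  t = 0.5000: CF_t = 2.950000, DF = 0.981836, PV = 2.896416
  t = 1.0000: CF_t = 2.950000, DF = 0.964002, PV = 2.843806
  t = 1.5000: CF_t = 2.950000, DF = 0.946492, PV = 2.792151
  t = 2.0000: CF_t = 2.950000, DF = 0.929300, PV = 2.741435
  t = 2.5000: CF_t = 2.950000, DF = 0.912420, PV = 2.691639
  t = 3.0000: CF_t = 2.950000, DF = 0.895847, PV = 2.642748
  t = 3.5000: CF_t = 2.950000, DF = 0.879575, PV = 2.594746
  t = 4.0000: CF_t = 2.950000, DF = 0.863598, PV = 2.547615
  t = 4.5000: CF_t = 2.950000, DF = 0.847912, PV = 2.501340
  t = 5.0000: CF_t = 2.950000, DF = 0.832510, PV = 2.455906
  t = 5.5000: CF_t = 2.950000, DF = 0.817389, PV = 2.411297
  t = 6.0000: CF_t = 2.950000, DF = 0.802542, PV = 2.367498
  t = 6.5000: CF_t = 2.950000, DF = 0.787964, PV = 2.324495
  t = 7.0000: CF_t = 2.950000, DF = 0.773652, PV = 2.282273
  t = 7.5000: CF_t = 2.950000, DF = 0.759599, PV = 2.240818
  t = 8.0000: CF_t = 2.950000, DF = 0.745802, PV = 2.200116
  t = 8.5000: CF_t = 2.950000, DF = 0.732255, PV = 2.160153
  t = 9.0000: CF_t = 2.950000, DF = 0.718954, PV = 2.120916
  t = 9.5000: CF_t = 2.950000, DF = 0.705895, PV = 2.082392
  t = 10.0000: CF_t = 102.950000, DF = 0.693074, PV = 71.351923
Price P = sum_t PV_t = 118.249680

Answer: Price = 118.2497


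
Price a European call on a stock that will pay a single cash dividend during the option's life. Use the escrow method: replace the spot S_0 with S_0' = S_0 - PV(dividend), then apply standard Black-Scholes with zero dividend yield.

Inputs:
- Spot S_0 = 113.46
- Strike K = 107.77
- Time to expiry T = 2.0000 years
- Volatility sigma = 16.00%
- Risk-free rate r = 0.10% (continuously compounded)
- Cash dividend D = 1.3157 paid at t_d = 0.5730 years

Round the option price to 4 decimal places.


PV(D) = D * exp(-r * t_d) = 1.3157 * 0.99942716 = 1.31494632
S_0' = S_0 - PV(D) = 113.4600 - 1.31494632 = 112.14505368
d1 = (ln(S_0'/K) + (r + sigma^2/2)*T) / (sigma*sqrt(T)) = 0.29784146
d2 = d1 - sigma*sqrt(T) = 0.07156729
exp(-rT) = 0.99800200
N(d1) = 0.61708791; N(d2) = 0.52852686
C = S_0' * N(d1) - K * exp(-rT) * N(d2) = 112.14505368 * 0.61708791 - 107.7700 * 0.99800200 * 0.52852686 = 12.3578

Answer: Price = 12.3578


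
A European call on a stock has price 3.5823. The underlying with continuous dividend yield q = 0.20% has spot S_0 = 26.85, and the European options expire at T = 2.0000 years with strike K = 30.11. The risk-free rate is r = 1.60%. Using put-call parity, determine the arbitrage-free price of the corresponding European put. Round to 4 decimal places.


Answer: Put price = 6.0012

Derivation:
Put-call parity: C - P = S_0 * exp(-qT) - K * exp(-rT).
S_0 * exp(-qT) = 26.8500 * 0.99600799 = 26.74281451
K * exp(-rT) = 30.1100 * 0.96850658 = 29.16173319
P = C - S*exp(-qT) + K*exp(-rT)
P = 3.5823 - 26.74281451 + 29.16173319 = 6.0012


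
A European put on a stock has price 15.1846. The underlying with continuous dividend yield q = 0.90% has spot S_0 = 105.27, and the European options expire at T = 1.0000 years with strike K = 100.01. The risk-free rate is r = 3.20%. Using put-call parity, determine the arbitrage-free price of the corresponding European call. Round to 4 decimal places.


Put-call parity: C - P = S_0 * exp(-qT) - K * exp(-rT).
S_0 * exp(-qT) = 105.2700 * 0.99104038 = 104.32682067
K * exp(-rT) = 100.0100 * 0.96850658 = 96.86034327
C = P + S*exp(-qT) - K*exp(-rT)
C = 15.1846 + 104.32682067 - 96.86034327 = 22.6511

Answer: Call price = 22.6511


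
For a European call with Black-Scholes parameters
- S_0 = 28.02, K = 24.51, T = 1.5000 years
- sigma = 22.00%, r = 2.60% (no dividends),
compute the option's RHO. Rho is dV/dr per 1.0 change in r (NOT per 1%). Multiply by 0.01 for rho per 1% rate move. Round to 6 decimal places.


d1 = 0.7761814809; d2 = 0.5067376092
phi(d1) = 0.2951807558; exp(-qT) = 1.0000000000; exp(-rT) = 0.9617507091
N(d2) = 0.6938305309
Rho = K*T*exp(-rT)*N(d2) = 24.5100 * 1.5000 * 0.9617507091 * 0.6938305309 = 24.532991

Answer: Rho = 24.532991


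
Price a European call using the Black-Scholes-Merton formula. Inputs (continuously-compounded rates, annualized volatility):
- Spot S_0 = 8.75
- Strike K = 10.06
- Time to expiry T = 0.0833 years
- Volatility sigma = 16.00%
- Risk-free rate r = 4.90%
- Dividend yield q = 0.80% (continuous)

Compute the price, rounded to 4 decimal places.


d1 = (ln(S/K) + (r - q + 0.5*sigma^2) * T) / (sigma * sqrt(T)) = -2.92411180
d2 = d1 - sigma * sqrt(T) = -2.97029058
exp(-rT) = 0.99592662; exp(-qT) = 0.99933382
C = S_0 * exp(-qT) * N(d1) - K * exp(-rT) * N(d2)
N(d1) = 0.00172720; N(d2) = 0.00148759
C = 8.7500 * 0.99933382 * 0.00172720 - 10.0600 * 0.99592662 * 0.00148759 = 0.0002

Answer: Price = 0.0002


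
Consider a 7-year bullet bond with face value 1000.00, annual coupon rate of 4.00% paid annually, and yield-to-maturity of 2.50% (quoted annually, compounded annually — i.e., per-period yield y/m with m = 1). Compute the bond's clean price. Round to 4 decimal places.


Answer: Price = 1095.2409

Derivation:
Coupon per period c = face * coupon_rate / m = 40.000000
Periods per year m = 1; per-period yield y/m = 0.025000
Number of cashflows N = 7
Cashflows (t years, CF_t, discount factor 1/(1+y/m)^(m*t), PV):
  t = 1.0000: CF_t = 40.000000, DF = 0.975610, PV = 39.024390
  t = 2.0000: CF_t = 40.000000, DF = 0.951814, PV = 38.072576
  t = 3.0000: CF_t = 40.000000, DF = 0.928599, PV = 37.143976
  t = 4.0000: CF_t = 40.000000, DF = 0.905951, PV = 36.238026
  t = 5.0000: CF_t = 40.000000, DF = 0.883854, PV = 35.354172
  t = 6.0000: CF_t = 40.000000, DF = 0.862297, PV = 34.491875
  t = 7.0000: CF_t = 1040.000000, DF = 0.841265, PV = 874.915844
Price P = sum_t PV_t = 1095.240859


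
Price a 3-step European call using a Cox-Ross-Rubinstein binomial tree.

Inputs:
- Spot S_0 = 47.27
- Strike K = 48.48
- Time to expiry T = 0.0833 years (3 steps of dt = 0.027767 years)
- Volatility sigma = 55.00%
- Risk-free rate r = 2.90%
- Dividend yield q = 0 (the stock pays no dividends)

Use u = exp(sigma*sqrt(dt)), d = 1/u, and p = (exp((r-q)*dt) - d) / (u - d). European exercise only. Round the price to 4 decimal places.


dt = T/N = 0.027767
u = exp(sigma*sqrt(dt)) = 1.095979; d = 1/u = 0.912426
p = (exp((r-q)*dt) - d) / (u - d) = 0.481493
Discount per step: exp(-r*dt) = 0.999195
Stock lattice S(k, i) with i counting down-moves:
  k=0: S(0,0) = 47.2700
  k=1: S(1,0) = 51.8069; S(1,1) = 43.1304
  k=2: S(2,0) = 56.7793; S(2,1) = 47.2700; S(2,2) = 39.3533
  k=3: S(3,0) = 62.2290; S(3,1) = 51.8069; S(3,2) = 43.1304; S(3,3) = 35.9069
Terminal payoffs V(N, i) = max(S_T - K, 0):
  V(3,0) = 13.748982; V(3,1) = 3.326943; V(3,2) = 0.000000; V(3,3) = 0.000000
Backward induction: V(k, i) = exp(-r*dt) * [p * V(k+1, i) + (1-p) * V(k+1, i+1)].
  V(2,0) = exp(-r*dt) * [p*13.748982 + (1-p)*3.326943] = 8.338361
  V(2,1) = exp(-r*dt) * [p*3.326943 + (1-p)*0.000000] = 1.600609
  V(2,2) = exp(-r*dt) * [p*0.000000 + (1-p)*0.000000] = 0.000000
  V(1,0) = exp(-r*dt) * [p*8.338361 + (1-p)*1.600609] = 4.840887
  V(1,1) = exp(-r*dt) * [p*1.600609 + (1-p)*0.000000] = 0.770061
  V(0,0) = exp(-r*dt) * [p*4.840887 + (1-p)*0.770061] = 2.727936

Answer: Price = V(0,0) = 2.7279


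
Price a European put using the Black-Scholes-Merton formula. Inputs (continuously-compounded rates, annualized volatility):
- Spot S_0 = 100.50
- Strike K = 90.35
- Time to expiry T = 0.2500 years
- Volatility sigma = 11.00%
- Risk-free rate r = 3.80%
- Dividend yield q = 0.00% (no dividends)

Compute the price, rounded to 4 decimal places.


d1 = (ln(S/K) + (r - q + 0.5*sigma^2) * T) / (sigma * sqrt(T)) = 2.13598564
d2 = d1 - sigma * sqrt(T) = 2.08098564
exp(-rT) = 0.99054498; exp(-qT) = 1.00000000
P = K * exp(-rT) * N(-d2) - S_0 * exp(-qT) * N(-d1)
N(-d1) = 0.01634029; N(-d2) = 0.01871761
P = 90.3500 * 0.99054498 * 0.01871761 - 100.5000 * 1.00000000 * 0.01634029 = 0.0329

Answer: Price = 0.0329


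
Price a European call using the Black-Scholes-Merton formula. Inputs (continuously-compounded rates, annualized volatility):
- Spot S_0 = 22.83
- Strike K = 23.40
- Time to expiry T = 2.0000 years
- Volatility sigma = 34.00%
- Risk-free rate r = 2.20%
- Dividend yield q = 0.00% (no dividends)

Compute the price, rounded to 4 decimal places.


d1 = (ln(S/K) + (r - q + 0.5*sigma^2) * T) / (sigma * sqrt(T)) = 0.28063703
d2 = d1 - sigma * sqrt(T) = -0.20019558
exp(-rT) = 0.95695396; exp(-qT) = 1.00000000
C = S_0 * exp(-qT) * N(d1) - K * exp(-rT) * N(d2)
N(d1) = 0.61050560; N(d2) = 0.42066381
C = 22.8300 * 1.00000000 * 0.61050560 - 23.4000 * 0.95695396 * 0.42066381 = 4.5180

Answer: Price = 4.5180


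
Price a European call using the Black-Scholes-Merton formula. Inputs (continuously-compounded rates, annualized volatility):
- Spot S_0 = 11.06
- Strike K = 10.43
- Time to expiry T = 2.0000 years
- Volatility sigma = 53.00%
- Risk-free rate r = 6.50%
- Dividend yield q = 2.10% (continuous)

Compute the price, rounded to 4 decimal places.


Answer: Price = 3.6628

Derivation:
d1 = (ln(S/K) + (r - q + 0.5*sigma^2) * T) / (sigma * sqrt(T)) = 0.57042001
d2 = d1 - sigma * sqrt(T) = -0.17911318
exp(-rT) = 0.87809543; exp(-qT) = 0.95886978
C = S_0 * exp(-qT) * N(d1) - K * exp(-rT) * N(d2)
N(d1) = 0.71580357; N(d2) = 0.42892442
C = 11.0600 * 0.95886978 * 0.71580357 - 10.4300 * 0.87809543 * 0.42892442 = 3.6628


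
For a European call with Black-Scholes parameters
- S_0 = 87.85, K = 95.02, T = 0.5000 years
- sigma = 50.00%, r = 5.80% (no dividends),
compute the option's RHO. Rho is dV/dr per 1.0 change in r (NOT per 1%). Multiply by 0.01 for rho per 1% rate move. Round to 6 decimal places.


Answer: Rho = 17.341632

Derivation:
d1 = 0.0368923597; d2 = -0.3166610308
phi(d1) = 0.3986708833; exp(-qT) = 1.0000000000; exp(-rT) = 0.9714164645
N(d2) = 0.3757504105
Rho = K*T*exp(-rT)*N(d2) = 95.0200 * 0.5000 * 0.9714164645 * 0.3757504105 = 17.341632


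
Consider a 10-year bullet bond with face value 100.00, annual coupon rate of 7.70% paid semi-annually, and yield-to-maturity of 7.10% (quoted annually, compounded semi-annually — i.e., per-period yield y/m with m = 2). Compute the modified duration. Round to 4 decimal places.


Answer: Modified duration = 6.9699

Derivation:
Coupon per period c = face * coupon_rate / m = 3.850000
Periods per year m = 2; per-period yield y/m = 0.035500
Number of cashflows N = 20
Cashflows (t years, CF_t, discount factor 1/(1+y/m)^(m*t), PV):
  t = 0.5000: CF_t = 3.850000, DF = 0.965717, PV = 3.718011
  t = 1.0000: CF_t = 3.850000, DF = 0.932609, PV = 3.590546
  t = 1.5000: CF_t = 3.850000, DF = 0.900637, PV = 3.467452
  t = 2.0000: CF_t = 3.850000, DF = 0.869760, PV = 3.348577
  t = 2.5000: CF_t = 3.850000, DF = 0.839942, PV = 3.233778
  t = 3.0000: CF_t = 3.850000, DF = 0.811147, PV = 3.122915
  t = 3.5000: CF_t = 3.850000, DF = 0.783338, PV = 3.015852
  t = 4.0000: CF_t = 3.850000, DF = 0.756483, PV = 2.912460
  t = 4.5000: CF_t = 3.850000, DF = 0.730549, PV = 2.812612
  t = 5.0000: CF_t = 3.850000, DF = 0.705503, PV = 2.716187
  t = 5.5000: CF_t = 3.850000, DF = 0.681316, PV = 2.623068
  t = 6.0000: CF_t = 3.850000, DF = 0.657959, PV = 2.533142
  t = 6.5000: CF_t = 3.850000, DF = 0.635402, PV = 2.446298
  t = 7.0000: CF_t = 3.850000, DF = 0.613619, PV = 2.362432
  t = 7.5000: CF_t = 3.850000, DF = 0.592582, PV = 2.281441
  t = 8.0000: CF_t = 3.850000, DF = 0.572267, PV = 2.203226
  t = 8.5000: CF_t = 3.850000, DF = 0.552648, PV = 2.127693
  t = 9.0000: CF_t = 3.850000, DF = 0.533701, PV = 2.054749
  t = 9.5000: CF_t = 3.850000, DF = 0.515404, PV = 1.984307
  t = 10.0000: CF_t = 103.850000, DF = 0.497735, PV = 51.689751
Price P = sum_t PV_t = 104.244495
First compute Macaulay numerator sum_t t * PV_t:
  t * PV_t at t = 0.5000: 1.859005
  t * PV_t at t = 1.0000: 3.590546
  t * PV_t at t = 1.5000: 5.201178
  t * PV_t at t = 2.0000: 6.697154
  t * PV_t at t = 2.5000: 8.084445
  t * PV_t at t = 3.0000: 9.368744
  t * PV_t at t = 3.5000: 10.555482
  t * PV_t at t = 4.0000: 11.649838
  t * PV_t at t = 4.5000: 12.656753
  t * PV_t at t = 5.0000: 13.580936
  t * PV_t at t = 5.5000: 14.426875
  t * PV_t at t = 6.0000: 15.198850
  t * PV_t at t = 6.5000: 15.900938
  t * PV_t at t = 7.0000: 16.537023
  t * PV_t at t = 7.5000: 17.110805
  t * PV_t at t = 8.0000: 17.625809
  t * PV_t at t = 8.5000: 18.085391
  t * PV_t at t = 9.0000: 18.492745
  t * PV_t at t = 9.5000: 18.850912
  t * PV_t at t = 10.0000: 516.897505
Macaulay duration D = 752.370936 / 104.244495 = 7.217368
Modified duration = D / (1 + y/m) = 7.217368 / (1 + 0.035500) = 6.969936


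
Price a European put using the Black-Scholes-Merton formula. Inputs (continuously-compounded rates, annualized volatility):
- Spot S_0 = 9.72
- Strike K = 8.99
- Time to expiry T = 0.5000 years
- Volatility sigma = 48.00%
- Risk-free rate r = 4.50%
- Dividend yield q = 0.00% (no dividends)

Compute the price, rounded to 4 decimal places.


d1 = (ln(S/K) + (r - q + 0.5*sigma^2) * T) / (sigma * sqrt(T)) = 0.46602099
d2 = d1 - sigma * sqrt(T) = 0.12660974
exp(-rT) = 0.97775124; exp(-qT) = 1.00000000
P = K * exp(-rT) * N(-d2) - S_0 * exp(-qT) * N(-d1)
N(-d1) = 0.32060024; N(-d2) = 0.44962464
P = 8.9900 * 0.97775124 * 0.44962464 - 9.7200 * 1.00000000 * 0.32060024 = 0.8360

Answer: Price = 0.8360


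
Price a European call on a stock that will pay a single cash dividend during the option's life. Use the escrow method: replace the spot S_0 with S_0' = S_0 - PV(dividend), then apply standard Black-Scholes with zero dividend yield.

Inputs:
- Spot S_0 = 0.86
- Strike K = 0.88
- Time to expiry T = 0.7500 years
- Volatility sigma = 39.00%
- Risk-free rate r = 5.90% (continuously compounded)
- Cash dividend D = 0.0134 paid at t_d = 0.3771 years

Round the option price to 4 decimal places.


PV(D) = D * exp(-r * t_d) = 0.0134 * 0.97799678 = 0.01310516
S_0' = S_0 - PV(D) = 0.8600 - 0.01310516 = 0.84689484
d1 = (ln(S_0'/K) + (r + sigma^2/2)*T) / (sigma*sqrt(T)) = 0.18635720
d2 = d1 - sigma*sqrt(T) = -0.15139271
exp(-rT) = 0.95671475
N(d1) = 0.57391767; N(d2) = 0.43983297
C = S_0' * N(d1) - K * exp(-rT) * N(d2) = 0.84689484 * 0.57391767 - 0.8800 * 0.95671475 * 0.43983297 = 0.1157

Answer: Price = 0.1157


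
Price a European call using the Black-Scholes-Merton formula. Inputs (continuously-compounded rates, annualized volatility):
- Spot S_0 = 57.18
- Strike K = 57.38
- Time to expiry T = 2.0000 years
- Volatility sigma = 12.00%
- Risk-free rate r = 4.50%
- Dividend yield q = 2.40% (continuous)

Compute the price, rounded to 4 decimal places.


d1 = (ln(S/K) + (r - q + 0.5*sigma^2) * T) / (sigma * sqrt(T)) = 0.31176560
d2 = d1 - sigma * sqrt(T) = 0.14205997
exp(-rT) = 0.91393119; exp(-qT) = 0.95313379
C = S_0 * exp(-qT) * N(d1) - K * exp(-rT) * N(d2)
N(d1) = 0.62239066; N(d2) = 0.55648368
C = 57.1800 * 0.95313379 * 0.62239066 - 57.3800 * 0.91393119 * 0.55648368 = 4.7376

Answer: Price = 4.7376


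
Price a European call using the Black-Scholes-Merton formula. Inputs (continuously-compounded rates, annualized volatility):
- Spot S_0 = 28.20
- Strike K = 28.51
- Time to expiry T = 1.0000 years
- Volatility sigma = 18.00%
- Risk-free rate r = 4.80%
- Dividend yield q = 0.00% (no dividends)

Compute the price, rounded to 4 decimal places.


d1 = (ln(S/K) + (r - q + 0.5*sigma^2) * T) / (sigma * sqrt(T)) = 0.29592819
d2 = d1 - sigma * sqrt(T) = 0.11592819
exp(-rT) = 0.95313379; exp(-qT) = 1.00000000
C = S_0 * exp(-qT) * N(d1) - K * exp(-rT) * N(d2)
N(d1) = 0.61635754; N(d2) = 0.54614527
C = 28.2000 * 1.00000000 * 0.61635754 - 28.5100 * 0.95313379 * 0.54614527 = 2.5404

Answer: Price = 2.5404


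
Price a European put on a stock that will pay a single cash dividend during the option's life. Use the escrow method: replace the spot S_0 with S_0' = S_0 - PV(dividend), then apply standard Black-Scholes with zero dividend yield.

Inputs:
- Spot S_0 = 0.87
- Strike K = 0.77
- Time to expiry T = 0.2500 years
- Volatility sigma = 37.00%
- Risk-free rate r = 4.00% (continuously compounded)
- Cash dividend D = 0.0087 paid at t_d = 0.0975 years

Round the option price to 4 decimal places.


Answer: Price = 0.0229

Derivation:
PV(D) = D * exp(-r * t_d) = 0.0087 * 0.99610760 = 0.00866614
S_0' = S_0 - PV(D) = 0.8700 - 0.00866614 = 0.86133386
d1 = (ln(S_0'/K) + (r + sigma^2/2)*T) / (sigma*sqrt(T)) = 0.75245501
d2 = d1 - sigma*sqrt(T) = 0.56745501
exp(-rT) = 0.99004983
N(-d1) = 0.22588874; N(-d2) = 0.28520254
P = K * exp(-rT) * N(-d2) - S_0' * N(-d1) = 0.7700 * 0.99004983 * 0.28520254 - 0.86133386 * 0.22588874 = 0.0229


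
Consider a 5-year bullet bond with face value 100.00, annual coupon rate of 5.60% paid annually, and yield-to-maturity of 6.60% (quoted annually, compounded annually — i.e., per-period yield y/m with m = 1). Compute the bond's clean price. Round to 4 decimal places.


Coupon per period c = face * coupon_rate / m = 5.600000
Periods per year m = 1; per-period yield y/m = 0.066000
Number of cashflows N = 5
Cashflows (t years, CF_t, discount factor 1/(1+y/m)^(m*t), PV):
  t = 1.0000: CF_t = 5.600000, DF = 0.938086, PV = 5.253283
  t = 2.0000: CF_t = 5.600000, DF = 0.880006, PV = 4.928033
  t = 3.0000: CF_t = 5.600000, DF = 0.825521, PV = 4.622920
  t = 4.0000: CF_t = 5.600000, DF = 0.774410, PV = 4.336698
  t = 5.0000: CF_t = 105.600000, DF = 0.726464, PV = 76.714577
Price P = sum_t PV_t = 95.855512

Answer: Price = 95.8555


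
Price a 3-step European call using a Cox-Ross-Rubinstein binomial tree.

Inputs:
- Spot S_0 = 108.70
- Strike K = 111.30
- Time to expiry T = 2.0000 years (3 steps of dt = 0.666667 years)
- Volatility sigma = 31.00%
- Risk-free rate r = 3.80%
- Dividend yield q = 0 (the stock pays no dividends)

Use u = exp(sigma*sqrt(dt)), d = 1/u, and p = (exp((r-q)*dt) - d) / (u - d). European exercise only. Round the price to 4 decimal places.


dt = T/N = 0.666667
u = exp(sigma*sqrt(dt)) = 1.288030; d = 1/u = 0.776379
p = (exp((r-q)*dt) - d) / (u - d) = 0.487203
Discount per step: exp(-r*dt) = 0.974985
Stock lattice S(k, i) with i counting down-moves:
  k=0: S(0,0) = 108.7000
  k=1: S(1,0) = 140.0089; S(1,1) = 84.3924
  k=2: S(2,0) = 180.3356; S(2,1) = 108.7000; S(2,2) = 65.5206
  k=3: S(3,0) = 232.2777; S(3,1) = 140.0089; S(3,2) = 84.3924; S(3,3) = 50.8688
Terminal payoffs V(N, i) = max(S_T - K, 0):
  V(3,0) = 120.977694; V(3,1) = 28.708864; V(3,2) = 0.000000; V(3,3) = 0.000000
Backward induction: V(k, i) = exp(-r*dt) * [p * V(k+1, i) + (1-p) * V(k+1, i+1)].
  V(2,0) = exp(-r*dt) * [p*120.977694 + (1-p)*28.708864] = 71.819805
  V(2,1) = exp(-r*dt) * [p*28.708864 + (1-p)*0.000000] = 13.637147
  V(2,2) = exp(-r*dt) * [p*0.000000 + (1-p)*0.000000] = 0.000000
  V(1,0) = exp(-r*dt) * [p*71.819805 + (1-p)*13.637147] = 40.933660
  V(1,1) = exp(-r*dt) * [p*13.637147 + (1-p)*0.000000] = 6.477852
  V(0,0) = exp(-r*dt) * [p*40.933660 + (1-p)*6.477852] = 22.682840

Answer: Price = V(0,0) = 22.6828
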